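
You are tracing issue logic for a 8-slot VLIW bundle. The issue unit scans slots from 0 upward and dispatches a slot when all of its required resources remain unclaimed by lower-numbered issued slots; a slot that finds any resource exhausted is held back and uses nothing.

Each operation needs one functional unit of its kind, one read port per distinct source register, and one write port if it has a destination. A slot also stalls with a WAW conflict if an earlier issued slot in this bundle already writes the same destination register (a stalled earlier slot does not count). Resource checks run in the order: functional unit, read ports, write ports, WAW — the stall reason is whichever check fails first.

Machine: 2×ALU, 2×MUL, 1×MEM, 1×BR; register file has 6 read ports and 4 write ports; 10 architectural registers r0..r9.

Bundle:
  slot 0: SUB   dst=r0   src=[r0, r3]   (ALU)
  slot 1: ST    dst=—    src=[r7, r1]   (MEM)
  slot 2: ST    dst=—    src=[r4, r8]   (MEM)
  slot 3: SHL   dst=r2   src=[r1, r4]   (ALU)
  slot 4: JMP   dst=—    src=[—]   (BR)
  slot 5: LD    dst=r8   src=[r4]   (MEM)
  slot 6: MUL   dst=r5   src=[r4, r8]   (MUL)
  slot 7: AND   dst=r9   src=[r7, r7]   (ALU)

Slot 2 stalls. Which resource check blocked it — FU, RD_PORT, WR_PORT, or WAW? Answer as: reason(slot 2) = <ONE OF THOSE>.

slot 0 (ALU): ISSUE — free A1,Mu2,Ld1,B1 rp4 wp3
slot 1 (MEM): ISSUE — free A1,Mu2,Ld0,B1 rp2 wp3
slot 2 (MEM): stall FU — free A1,Mu2,Ld0,B1 rp2 wp3
slot 3 (ALU): ISSUE — free A0,Mu2,Ld0,B1 rp0 wp2
slot 4 (BR): ISSUE — free A0,Mu2,Ld0,B0 rp0 wp2
slot 5 (MEM): stall FU — free A0,Mu2,Ld0,B0 rp0 wp2
slot 6 (MUL): stall RD_PORT — free A0,Mu2,Ld0,B0 rp0 wp2
slot 7 (ALU): stall FU — free A0,Mu2,Ld0,B0 rp0 wp2

reason(slot 2) = FU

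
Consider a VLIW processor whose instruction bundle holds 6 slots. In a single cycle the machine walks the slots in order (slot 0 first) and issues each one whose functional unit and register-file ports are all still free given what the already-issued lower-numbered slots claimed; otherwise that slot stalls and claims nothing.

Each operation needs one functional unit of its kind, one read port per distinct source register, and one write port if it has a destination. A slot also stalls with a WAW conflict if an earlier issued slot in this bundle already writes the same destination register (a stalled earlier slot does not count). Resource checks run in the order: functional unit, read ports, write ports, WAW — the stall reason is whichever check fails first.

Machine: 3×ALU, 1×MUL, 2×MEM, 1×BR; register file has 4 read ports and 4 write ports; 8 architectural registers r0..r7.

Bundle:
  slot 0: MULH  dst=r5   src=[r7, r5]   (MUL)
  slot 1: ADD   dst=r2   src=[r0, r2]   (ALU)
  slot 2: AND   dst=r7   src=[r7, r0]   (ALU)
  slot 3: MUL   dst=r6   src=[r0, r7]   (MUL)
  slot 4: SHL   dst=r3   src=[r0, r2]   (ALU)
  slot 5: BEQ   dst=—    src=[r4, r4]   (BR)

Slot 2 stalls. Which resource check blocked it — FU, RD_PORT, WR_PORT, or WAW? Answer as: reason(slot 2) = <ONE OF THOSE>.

reason(slot 2) = RD_PORT

(0) want 1×MUL +2rd +1wr — yes → AL3|MU0|ME2|BR1|rd2|wr3
(1) want 1×ALU +2rd +1wr — yes → AL2|MU0|ME2|BR1|rd0|wr2
(2) want 1×ALU +2rd +1wr — RD_PORT → AL2|MU0|ME2|BR1|rd0|wr2
(3) want 1×MUL +2rd +1wr — FU → AL2|MU0|ME2|BR1|rd0|wr2
(4) want 1×ALU +2rd +1wr — RD_PORT → AL2|MU0|ME2|BR1|rd0|wr2
(5) want 1×BR +1rd +0wr — RD_PORT → AL2|MU0|ME2|BR1|rd0|wr2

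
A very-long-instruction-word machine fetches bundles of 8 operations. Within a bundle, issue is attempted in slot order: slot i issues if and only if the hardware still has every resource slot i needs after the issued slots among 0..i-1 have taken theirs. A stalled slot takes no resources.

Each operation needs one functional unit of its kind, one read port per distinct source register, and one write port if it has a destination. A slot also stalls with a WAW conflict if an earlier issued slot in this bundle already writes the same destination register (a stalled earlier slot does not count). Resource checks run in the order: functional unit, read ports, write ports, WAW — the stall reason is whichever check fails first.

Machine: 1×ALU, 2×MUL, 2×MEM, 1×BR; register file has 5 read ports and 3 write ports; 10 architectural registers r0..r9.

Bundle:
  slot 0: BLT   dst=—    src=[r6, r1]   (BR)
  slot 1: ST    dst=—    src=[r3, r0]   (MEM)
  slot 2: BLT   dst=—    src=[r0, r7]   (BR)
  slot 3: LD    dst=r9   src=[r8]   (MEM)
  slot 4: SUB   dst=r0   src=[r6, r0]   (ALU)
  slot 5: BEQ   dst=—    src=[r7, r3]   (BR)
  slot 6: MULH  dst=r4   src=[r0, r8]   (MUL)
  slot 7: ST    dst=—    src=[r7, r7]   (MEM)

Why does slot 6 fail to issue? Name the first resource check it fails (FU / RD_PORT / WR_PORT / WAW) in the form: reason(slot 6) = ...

reason(slot 6) = RD_PORT

#0 BR src=r6,r1 dispatched  <A:1 Mu:2 Ld:2 B:0 rd:3 wr:3>
#1 MEM src=r3,r0 dispatched  <A:1 Mu:2 Ld:1 B:0 rd:1 wr:3>
#2 BR src=r0,r7 held:FU  <A:1 Mu:2 Ld:1 B:0 rd:1 wr:3>
#3 MEM src=r8 dispatched  <A:1 Mu:2 Ld:0 B:0 rd:0 wr:2>
#4 ALU src=r6,r0 held:RD_PORT  <A:1 Mu:2 Ld:0 B:0 rd:0 wr:2>
#5 BR src=r7,r3 held:FU  <A:1 Mu:2 Ld:0 B:0 rd:0 wr:2>
#6 MUL src=r0,r8 held:RD_PORT  <A:1 Mu:2 Ld:0 B:0 rd:0 wr:2>
#7 MEM src=r7,r7 held:FU  <A:1 Mu:2 Ld:0 B:0 rd:0 wr:2>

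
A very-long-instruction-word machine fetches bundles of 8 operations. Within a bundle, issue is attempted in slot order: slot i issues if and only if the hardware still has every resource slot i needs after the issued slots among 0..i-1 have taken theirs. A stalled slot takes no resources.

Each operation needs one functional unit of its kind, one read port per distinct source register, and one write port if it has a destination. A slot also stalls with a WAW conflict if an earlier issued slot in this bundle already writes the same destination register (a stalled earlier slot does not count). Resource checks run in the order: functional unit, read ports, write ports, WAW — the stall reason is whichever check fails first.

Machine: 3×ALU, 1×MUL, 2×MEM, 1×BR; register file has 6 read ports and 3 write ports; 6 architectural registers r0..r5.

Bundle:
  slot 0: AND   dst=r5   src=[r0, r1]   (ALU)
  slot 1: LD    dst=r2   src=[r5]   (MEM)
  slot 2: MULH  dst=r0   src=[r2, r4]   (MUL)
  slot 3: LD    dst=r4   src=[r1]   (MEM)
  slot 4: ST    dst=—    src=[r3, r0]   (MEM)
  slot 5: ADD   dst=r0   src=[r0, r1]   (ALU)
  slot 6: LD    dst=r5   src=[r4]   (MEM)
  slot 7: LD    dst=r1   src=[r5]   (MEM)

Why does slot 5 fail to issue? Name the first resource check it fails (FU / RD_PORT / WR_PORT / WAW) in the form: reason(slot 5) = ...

  0. ALU→r5 ⇒ go  {2A/1Mu/2Ld/1B | 4r 2w}
  1. MEM→r2 ⇒ go  {2A/1Mu/1Ld/1B | 3r 1w}
  2. MUL→r0 ⇒ go  {2A/0Mu/1Ld/1B | 1r 0w}
  3. MEM→r4 ⇒ no(WR_PORT)  {2A/0Mu/1Ld/1B | 1r 0w}
  4. MEM ⇒ no(RD_PORT)  {2A/0Mu/1Ld/1B | 1r 0w}
  5. ALU→r0 ⇒ no(RD_PORT)  {2A/0Mu/1Ld/1B | 1r 0w}
  6. MEM→r5 ⇒ no(WR_PORT)  {2A/0Mu/1Ld/1B | 1r 0w}
  7. MEM→r1 ⇒ no(WR_PORT)  {2A/0Mu/1Ld/1B | 1r 0w}

reason(slot 5) = RD_PORT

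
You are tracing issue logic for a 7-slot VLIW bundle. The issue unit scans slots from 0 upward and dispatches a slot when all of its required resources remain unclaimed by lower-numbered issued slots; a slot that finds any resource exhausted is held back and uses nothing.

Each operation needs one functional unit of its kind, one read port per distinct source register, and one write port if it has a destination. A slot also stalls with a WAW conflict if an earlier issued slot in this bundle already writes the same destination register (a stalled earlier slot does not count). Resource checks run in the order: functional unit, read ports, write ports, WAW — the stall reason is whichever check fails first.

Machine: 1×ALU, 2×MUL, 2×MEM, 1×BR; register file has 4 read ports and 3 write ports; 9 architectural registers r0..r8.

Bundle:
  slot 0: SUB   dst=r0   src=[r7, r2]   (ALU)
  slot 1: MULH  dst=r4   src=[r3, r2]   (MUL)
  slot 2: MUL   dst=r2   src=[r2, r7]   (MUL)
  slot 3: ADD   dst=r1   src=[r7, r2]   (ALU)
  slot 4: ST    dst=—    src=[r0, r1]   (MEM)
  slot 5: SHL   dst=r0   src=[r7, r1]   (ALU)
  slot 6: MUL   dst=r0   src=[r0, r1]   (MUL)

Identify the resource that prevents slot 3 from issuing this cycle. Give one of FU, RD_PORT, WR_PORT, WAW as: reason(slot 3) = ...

(0) want 1×ALU +2rd +1wr — yes → AL0|MU2|ME2|BR1|rd2|wr2
(1) want 1×MUL +2rd +1wr — yes → AL0|MU1|ME2|BR1|rd0|wr1
(2) want 1×MUL +2rd +1wr — RD_PORT → AL0|MU1|ME2|BR1|rd0|wr1
(3) want 1×ALU +2rd +1wr — FU → AL0|MU1|ME2|BR1|rd0|wr1
(4) want 1×MEM +2rd +0wr — RD_PORT → AL0|MU1|ME2|BR1|rd0|wr1
(5) want 1×ALU +2rd +1wr — FU → AL0|MU1|ME2|BR1|rd0|wr1
(6) want 1×MUL +2rd +1wr — RD_PORT → AL0|MU1|ME2|BR1|rd0|wr1

reason(slot 3) = FU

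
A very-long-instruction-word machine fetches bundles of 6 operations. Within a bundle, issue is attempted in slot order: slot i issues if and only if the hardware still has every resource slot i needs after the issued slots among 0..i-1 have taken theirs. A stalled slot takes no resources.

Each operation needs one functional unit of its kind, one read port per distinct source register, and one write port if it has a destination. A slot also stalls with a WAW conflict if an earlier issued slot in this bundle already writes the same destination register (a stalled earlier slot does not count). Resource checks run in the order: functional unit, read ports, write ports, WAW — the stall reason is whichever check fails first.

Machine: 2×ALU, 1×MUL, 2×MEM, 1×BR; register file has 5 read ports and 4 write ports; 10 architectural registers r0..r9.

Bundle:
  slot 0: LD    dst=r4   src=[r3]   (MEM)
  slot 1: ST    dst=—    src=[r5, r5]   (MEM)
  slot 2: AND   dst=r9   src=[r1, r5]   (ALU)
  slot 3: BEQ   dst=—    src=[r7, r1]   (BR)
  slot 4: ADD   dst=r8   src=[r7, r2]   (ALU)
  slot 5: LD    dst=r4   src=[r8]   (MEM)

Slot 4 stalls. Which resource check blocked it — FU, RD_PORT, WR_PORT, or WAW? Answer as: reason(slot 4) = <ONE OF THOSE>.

[0] MEM needs rd=1 wr=1: ok; after: ALU=2 MUL=1 MEM=1 BR=1, R=4, W=3
[1] MEM needs rd=1 wr=0: ok; after: ALU=2 MUL=1 MEM=0 BR=1, R=3, W=3
[2] ALU needs rd=2 wr=1: ok; after: ALU=1 MUL=1 MEM=0 BR=1, R=1, W=2
[3] BR needs rd=2 wr=0: RD_PORT; after: ALU=1 MUL=1 MEM=0 BR=1, R=1, W=2
[4] ALU needs rd=2 wr=1: RD_PORT; after: ALU=1 MUL=1 MEM=0 BR=1, R=1, W=2
[5] MEM needs rd=1 wr=1: FU; after: ALU=1 MUL=1 MEM=0 BR=1, R=1, W=2

reason(slot 4) = RD_PORT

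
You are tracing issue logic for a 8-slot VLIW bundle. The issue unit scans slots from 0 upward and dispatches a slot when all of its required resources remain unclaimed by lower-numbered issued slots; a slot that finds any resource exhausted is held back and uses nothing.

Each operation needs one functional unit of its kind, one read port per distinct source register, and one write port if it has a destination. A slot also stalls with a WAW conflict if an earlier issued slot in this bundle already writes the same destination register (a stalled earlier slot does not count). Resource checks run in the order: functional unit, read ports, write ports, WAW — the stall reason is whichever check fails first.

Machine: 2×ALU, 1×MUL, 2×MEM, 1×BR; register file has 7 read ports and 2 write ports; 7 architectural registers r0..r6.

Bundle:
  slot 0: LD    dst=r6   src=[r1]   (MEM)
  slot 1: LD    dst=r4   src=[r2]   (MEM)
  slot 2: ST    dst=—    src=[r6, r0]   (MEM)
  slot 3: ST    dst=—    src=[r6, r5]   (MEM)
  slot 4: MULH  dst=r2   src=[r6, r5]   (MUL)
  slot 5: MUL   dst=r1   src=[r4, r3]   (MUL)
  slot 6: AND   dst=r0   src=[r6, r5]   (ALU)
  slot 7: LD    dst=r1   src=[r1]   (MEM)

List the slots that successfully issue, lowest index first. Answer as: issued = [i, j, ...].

issued = [0, 1]

slot 0 (MEM): ISSUE — free A2,Mu1,Ld1,B1 rp6 wp1
slot 1 (MEM): ISSUE — free A2,Mu1,Ld0,B1 rp5 wp0
slot 2 (MEM): stall FU — free A2,Mu1,Ld0,B1 rp5 wp0
slot 3 (MEM): stall FU — free A2,Mu1,Ld0,B1 rp5 wp0
slot 4 (MUL): stall WR_PORT — free A2,Mu1,Ld0,B1 rp5 wp0
slot 5 (MUL): stall WR_PORT — free A2,Mu1,Ld0,B1 rp5 wp0
slot 6 (ALU): stall WR_PORT — free A2,Mu1,Ld0,B1 rp5 wp0
slot 7 (MEM): stall FU — free A2,Mu1,Ld0,B1 rp5 wp0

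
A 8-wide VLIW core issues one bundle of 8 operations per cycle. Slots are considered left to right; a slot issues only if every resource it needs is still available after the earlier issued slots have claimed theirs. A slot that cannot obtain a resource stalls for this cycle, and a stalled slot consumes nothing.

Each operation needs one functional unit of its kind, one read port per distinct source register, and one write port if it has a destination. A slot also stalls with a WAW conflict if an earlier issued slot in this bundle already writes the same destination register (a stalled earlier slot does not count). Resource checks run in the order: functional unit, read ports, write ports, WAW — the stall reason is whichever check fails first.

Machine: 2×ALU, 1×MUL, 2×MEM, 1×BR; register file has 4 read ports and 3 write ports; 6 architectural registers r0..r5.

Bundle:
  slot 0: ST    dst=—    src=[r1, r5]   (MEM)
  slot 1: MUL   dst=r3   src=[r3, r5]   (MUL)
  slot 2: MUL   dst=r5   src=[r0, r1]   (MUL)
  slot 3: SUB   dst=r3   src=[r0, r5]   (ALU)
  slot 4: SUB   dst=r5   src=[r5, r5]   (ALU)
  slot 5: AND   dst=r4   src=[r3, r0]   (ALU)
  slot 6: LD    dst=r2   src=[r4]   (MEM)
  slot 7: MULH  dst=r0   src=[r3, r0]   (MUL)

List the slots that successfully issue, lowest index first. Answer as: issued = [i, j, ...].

(0) want 1×MEM +2rd +0wr — yes → AL2|MU1|ME1|BR1|rd2|wr3
(1) want 1×MUL +2rd +1wr — yes → AL2|MU0|ME1|BR1|rd0|wr2
(2) want 1×MUL +2rd +1wr — FU → AL2|MU0|ME1|BR1|rd0|wr2
(3) want 1×ALU +2rd +1wr — RD_PORT → AL2|MU0|ME1|BR1|rd0|wr2
(4) want 1×ALU +1rd +1wr — RD_PORT → AL2|MU0|ME1|BR1|rd0|wr2
(5) want 1×ALU +2rd +1wr — RD_PORT → AL2|MU0|ME1|BR1|rd0|wr2
(6) want 1×MEM +1rd +1wr — RD_PORT → AL2|MU0|ME1|BR1|rd0|wr2
(7) want 1×MUL +2rd +1wr — FU → AL2|MU0|ME1|BR1|rd0|wr2

issued = [0, 1]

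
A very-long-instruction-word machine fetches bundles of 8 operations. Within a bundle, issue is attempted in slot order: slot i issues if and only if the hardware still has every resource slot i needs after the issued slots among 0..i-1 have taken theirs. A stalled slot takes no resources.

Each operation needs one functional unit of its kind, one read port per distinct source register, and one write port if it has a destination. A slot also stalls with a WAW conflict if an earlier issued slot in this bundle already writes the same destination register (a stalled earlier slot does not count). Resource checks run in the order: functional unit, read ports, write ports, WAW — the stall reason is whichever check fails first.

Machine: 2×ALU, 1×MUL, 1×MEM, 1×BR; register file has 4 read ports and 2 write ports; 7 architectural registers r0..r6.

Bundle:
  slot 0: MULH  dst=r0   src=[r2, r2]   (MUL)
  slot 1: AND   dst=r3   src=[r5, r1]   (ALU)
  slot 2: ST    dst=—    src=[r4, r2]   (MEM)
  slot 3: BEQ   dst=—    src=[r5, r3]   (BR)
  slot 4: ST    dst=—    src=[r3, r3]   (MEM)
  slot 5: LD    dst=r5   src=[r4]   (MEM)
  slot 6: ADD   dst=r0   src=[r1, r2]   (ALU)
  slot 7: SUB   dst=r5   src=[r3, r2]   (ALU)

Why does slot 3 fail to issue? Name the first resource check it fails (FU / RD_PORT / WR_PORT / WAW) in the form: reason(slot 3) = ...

  0. MUL→r0 ⇒ go  {2A/0Mu/1Ld/1B | 3r 1w}
  1. ALU→r3 ⇒ go  {1A/0Mu/1Ld/1B | 1r 0w}
  2. MEM ⇒ no(RD_PORT)  {1A/0Mu/1Ld/1B | 1r 0w}
  3. BR ⇒ no(RD_PORT)  {1A/0Mu/1Ld/1B | 1r 0w}
  4. MEM ⇒ go  {1A/0Mu/0Ld/1B | 0r 0w}
  5. MEM→r5 ⇒ no(FU)  {1A/0Mu/0Ld/1B | 0r 0w}
  6. ALU→r0 ⇒ no(RD_PORT)  {1A/0Mu/0Ld/1B | 0r 0w}
  7. ALU→r5 ⇒ no(RD_PORT)  {1A/0Mu/0Ld/1B | 0r 0w}

reason(slot 3) = RD_PORT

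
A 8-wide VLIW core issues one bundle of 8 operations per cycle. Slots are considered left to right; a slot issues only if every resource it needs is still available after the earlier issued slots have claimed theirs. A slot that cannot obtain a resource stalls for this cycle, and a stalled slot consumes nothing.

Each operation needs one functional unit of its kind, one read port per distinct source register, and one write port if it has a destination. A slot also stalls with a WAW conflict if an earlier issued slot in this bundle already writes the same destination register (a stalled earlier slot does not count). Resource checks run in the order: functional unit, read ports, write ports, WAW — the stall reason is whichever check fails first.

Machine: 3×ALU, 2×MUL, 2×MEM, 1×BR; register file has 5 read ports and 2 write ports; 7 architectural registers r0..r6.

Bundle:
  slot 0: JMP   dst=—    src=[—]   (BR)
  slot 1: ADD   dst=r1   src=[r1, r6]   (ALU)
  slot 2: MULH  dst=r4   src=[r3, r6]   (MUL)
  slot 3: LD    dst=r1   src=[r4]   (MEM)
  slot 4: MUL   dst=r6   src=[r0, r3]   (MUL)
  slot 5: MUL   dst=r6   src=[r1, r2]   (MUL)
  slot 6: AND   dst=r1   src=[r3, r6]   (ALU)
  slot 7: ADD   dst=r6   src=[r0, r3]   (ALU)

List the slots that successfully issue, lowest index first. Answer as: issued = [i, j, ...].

(0) want 1×BR +0rd +0wr — yes → AL3|MU2|ME2|BR0|rd5|wr2
(1) want 1×ALU +2rd +1wr — yes → AL2|MU2|ME2|BR0|rd3|wr1
(2) want 1×MUL +2rd +1wr — yes → AL2|MU1|ME2|BR0|rd1|wr0
(3) want 1×MEM +1rd +1wr — WR_PORT → AL2|MU1|ME2|BR0|rd1|wr0
(4) want 1×MUL +2rd +1wr — RD_PORT → AL2|MU1|ME2|BR0|rd1|wr0
(5) want 1×MUL +2rd +1wr — RD_PORT → AL2|MU1|ME2|BR0|rd1|wr0
(6) want 1×ALU +2rd +1wr — RD_PORT → AL2|MU1|ME2|BR0|rd1|wr0
(7) want 1×ALU +2rd +1wr — RD_PORT → AL2|MU1|ME2|BR0|rd1|wr0

issued = [0, 1, 2]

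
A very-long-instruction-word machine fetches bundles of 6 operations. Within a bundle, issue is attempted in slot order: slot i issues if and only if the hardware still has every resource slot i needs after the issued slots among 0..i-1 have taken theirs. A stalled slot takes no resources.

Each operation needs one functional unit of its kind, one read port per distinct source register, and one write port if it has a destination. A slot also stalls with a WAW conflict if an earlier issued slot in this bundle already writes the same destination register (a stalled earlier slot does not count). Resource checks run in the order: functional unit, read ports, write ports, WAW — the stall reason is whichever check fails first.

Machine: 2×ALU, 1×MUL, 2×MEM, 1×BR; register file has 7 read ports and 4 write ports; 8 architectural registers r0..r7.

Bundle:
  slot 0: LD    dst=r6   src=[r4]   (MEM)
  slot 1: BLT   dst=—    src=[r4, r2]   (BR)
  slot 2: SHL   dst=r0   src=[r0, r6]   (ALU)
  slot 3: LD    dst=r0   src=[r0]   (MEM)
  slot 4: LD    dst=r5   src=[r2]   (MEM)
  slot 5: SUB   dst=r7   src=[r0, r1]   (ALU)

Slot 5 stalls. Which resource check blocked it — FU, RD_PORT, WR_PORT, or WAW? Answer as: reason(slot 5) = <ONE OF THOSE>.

reason(slot 5) = RD_PORT

#0 MEM src=r4 dispatched  <A:2 Mu:1 Ld:1 B:1 rd:6 wr:3>
#1 BR src=r4,r2 dispatched  <A:2 Mu:1 Ld:1 B:0 rd:4 wr:3>
#2 ALU src=r0,r6 dispatched  <A:1 Mu:1 Ld:1 B:0 rd:2 wr:2>
#3 MEM src=r0 held:WAW  <A:1 Mu:1 Ld:1 B:0 rd:2 wr:2>
#4 MEM src=r2 dispatched  <A:1 Mu:1 Ld:0 B:0 rd:1 wr:1>
#5 ALU src=r0,r1 held:RD_PORT  <A:1 Mu:1 Ld:0 B:0 rd:1 wr:1>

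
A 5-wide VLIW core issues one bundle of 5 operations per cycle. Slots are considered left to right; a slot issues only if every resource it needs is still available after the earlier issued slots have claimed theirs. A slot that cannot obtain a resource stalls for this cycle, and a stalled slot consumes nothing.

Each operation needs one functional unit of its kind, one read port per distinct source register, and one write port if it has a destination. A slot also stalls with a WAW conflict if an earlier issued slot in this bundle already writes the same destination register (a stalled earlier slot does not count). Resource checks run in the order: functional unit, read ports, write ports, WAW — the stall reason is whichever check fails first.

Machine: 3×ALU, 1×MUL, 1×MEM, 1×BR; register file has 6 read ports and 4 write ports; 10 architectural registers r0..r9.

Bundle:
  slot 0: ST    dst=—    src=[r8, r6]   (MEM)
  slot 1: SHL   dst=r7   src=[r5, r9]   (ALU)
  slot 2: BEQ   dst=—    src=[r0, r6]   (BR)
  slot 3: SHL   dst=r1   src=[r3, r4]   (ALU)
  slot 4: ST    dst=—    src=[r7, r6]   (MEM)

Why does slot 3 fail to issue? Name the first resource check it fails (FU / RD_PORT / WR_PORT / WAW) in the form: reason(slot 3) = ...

reason(slot 3) = RD_PORT

slot 0 (MEM): ISSUE — free A3,Mu1,Ld0,B1 rp4 wp4
slot 1 (ALU): ISSUE — free A2,Mu1,Ld0,B1 rp2 wp3
slot 2 (BR): ISSUE — free A2,Mu1,Ld0,B0 rp0 wp3
slot 3 (ALU): stall RD_PORT — free A2,Mu1,Ld0,B0 rp0 wp3
slot 4 (MEM): stall FU — free A2,Mu1,Ld0,B0 rp0 wp3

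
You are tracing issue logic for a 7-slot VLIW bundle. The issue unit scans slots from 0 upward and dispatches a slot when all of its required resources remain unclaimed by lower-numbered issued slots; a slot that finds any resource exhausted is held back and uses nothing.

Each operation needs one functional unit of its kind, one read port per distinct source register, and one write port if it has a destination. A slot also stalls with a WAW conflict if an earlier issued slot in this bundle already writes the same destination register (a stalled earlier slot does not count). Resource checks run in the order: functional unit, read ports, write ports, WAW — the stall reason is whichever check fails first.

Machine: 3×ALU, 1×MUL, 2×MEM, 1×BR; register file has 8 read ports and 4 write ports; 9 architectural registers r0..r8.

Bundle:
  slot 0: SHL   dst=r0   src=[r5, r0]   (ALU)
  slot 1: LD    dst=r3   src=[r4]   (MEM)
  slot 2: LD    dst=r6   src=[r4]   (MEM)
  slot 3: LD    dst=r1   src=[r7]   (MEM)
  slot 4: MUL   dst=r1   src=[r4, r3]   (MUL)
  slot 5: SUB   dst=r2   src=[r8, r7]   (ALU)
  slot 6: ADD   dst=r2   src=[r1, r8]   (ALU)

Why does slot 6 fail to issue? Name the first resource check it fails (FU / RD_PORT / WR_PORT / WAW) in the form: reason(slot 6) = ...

reason(slot 6) = WR_PORT

(0) want 1×ALU +2rd +1wr — yes → AL2|MU1|ME2|BR1|rd6|wr3
(1) want 1×MEM +1rd +1wr — yes → AL2|MU1|ME1|BR1|rd5|wr2
(2) want 1×MEM +1rd +1wr — yes → AL2|MU1|ME0|BR1|rd4|wr1
(3) want 1×MEM +1rd +1wr — FU → AL2|MU1|ME0|BR1|rd4|wr1
(4) want 1×MUL +2rd +1wr — yes → AL2|MU0|ME0|BR1|rd2|wr0
(5) want 1×ALU +2rd +1wr — WR_PORT → AL2|MU0|ME0|BR1|rd2|wr0
(6) want 1×ALU +2rd +1wr — WR_PORT → AL2|MU0|ME0|BR1|rd2|wr0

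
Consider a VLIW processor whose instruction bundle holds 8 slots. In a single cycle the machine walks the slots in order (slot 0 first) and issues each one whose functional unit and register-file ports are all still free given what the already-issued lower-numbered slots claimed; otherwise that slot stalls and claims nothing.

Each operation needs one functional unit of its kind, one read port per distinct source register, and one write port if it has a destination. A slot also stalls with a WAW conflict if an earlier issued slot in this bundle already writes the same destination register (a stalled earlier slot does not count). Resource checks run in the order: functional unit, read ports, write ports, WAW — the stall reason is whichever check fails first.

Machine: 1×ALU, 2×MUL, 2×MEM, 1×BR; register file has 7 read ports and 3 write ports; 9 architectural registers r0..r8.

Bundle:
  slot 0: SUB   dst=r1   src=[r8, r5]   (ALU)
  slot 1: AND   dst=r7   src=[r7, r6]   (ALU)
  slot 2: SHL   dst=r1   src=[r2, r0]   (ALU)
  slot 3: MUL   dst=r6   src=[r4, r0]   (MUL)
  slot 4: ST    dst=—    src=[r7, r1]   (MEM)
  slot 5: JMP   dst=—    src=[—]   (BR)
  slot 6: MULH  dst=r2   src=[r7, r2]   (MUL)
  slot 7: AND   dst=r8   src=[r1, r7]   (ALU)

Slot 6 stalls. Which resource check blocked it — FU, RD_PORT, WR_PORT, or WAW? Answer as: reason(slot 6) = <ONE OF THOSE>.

reason(slot 6) = RD_PORT

(0) want 1×ALU +2rd +1wr — yes → AL0|MU2|ME2|BR1|rd5|wr2
(1) want 1×ALU +2rd +1wr — FU → AL0|MU2|ME2|BR1|rd5|wr2
(2) want 1×ALU +2rd +1wr — FU → AL0|MU2|ME2|BR1|rd5|wr2
(3) want 1×MUL +2rd +1wr — yes → AL0|MU1|ME2|BR1|rd3|wr1
(4) want 1×MEM +2rd +0wr — yes → AL0|MU1|ME1|BR1|rd1|wr1
(5) want 1×BR +0rd +0wr — yes → AL0|MU1|ME1|BR0|rd1|wr1
(6) want 1×MUL +2rd +1wr — RD_PORT → AL0|MU1|ME1|BR0|rd1|wr1
(7) want 1×ALU +2rd +1wr — FU → AL0|MU1|ME1|BR0|rd1|wr1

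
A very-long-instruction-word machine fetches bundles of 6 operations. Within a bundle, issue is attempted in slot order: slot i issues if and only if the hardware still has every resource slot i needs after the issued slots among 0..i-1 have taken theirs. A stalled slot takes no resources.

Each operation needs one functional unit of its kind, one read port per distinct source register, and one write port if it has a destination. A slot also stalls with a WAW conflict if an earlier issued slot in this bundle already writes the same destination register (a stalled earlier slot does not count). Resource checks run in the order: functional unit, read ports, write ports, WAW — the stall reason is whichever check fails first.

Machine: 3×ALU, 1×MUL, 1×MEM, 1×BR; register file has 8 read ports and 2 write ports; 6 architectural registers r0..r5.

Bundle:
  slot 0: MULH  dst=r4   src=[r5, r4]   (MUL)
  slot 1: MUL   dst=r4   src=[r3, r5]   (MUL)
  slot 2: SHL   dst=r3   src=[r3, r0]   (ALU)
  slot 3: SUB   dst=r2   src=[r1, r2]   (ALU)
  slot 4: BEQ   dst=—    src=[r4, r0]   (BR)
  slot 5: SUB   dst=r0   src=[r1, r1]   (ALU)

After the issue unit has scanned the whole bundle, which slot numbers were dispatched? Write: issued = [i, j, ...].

slot 0 (MUL): ISSUE — free A3,Mu0,Ld1,B1 rp6 wp1
slot 1 (MUL): stall FU — free A3,Mu0,Ld1,B1 rp6 wp1
slot 2 (ALU): ISSUE — free A2,Mu0,Ld1,B1 rp4 wp0
slot 3 (ALU): stall WR_PORT — free A2,Mu0,Ld1,B1 rp4 wp0
slot 4 (BR): ISSUE — free A2,Mu0,Ld1,B0 rp2 wp0
slot 5 (ALU): stall WR_PORT — free A2,Mu0,Ld1,B0 rp2 wp0

issued = [0, 2, 4]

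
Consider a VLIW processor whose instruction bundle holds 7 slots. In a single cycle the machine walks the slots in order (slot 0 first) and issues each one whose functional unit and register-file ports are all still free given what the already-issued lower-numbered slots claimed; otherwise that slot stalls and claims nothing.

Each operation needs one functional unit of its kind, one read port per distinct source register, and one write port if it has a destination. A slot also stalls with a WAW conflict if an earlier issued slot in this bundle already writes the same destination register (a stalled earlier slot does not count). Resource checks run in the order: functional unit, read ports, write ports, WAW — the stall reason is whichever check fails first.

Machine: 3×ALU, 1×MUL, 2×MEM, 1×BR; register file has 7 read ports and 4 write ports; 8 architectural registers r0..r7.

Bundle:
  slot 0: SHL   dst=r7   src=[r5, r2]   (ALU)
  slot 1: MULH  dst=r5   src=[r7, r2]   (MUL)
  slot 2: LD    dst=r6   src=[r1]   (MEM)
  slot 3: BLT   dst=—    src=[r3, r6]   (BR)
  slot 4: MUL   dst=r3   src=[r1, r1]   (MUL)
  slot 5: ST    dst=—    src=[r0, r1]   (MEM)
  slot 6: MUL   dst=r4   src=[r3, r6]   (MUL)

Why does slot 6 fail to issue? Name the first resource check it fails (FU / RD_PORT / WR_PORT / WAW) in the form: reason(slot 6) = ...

reason(slot 6) = FU

[0] ALU needs rd=2 wr=1: ok; after: ALU=2 MUL=1 MEM=2 BR=1, R=5, W=3
[1] MUL needs rd=2 wr=1: ok; after: ALU=2 MUL=0 MEM=2 BR=1, R=3, W=2
[2] MEM needs rd=1 wr=1: ok; after: ALU=2 MUL=0 MEM=1 BR=1, R=2, W=1
[3] BR needs rd=2 wr=0: ok; after: ALU=2 MUL=0 MEM=1 BR=0, R=0, W=1
[4] MUL needs rd=1 wr=1: FU; after: ALU=2 MUL=0 MEM=1 BR=0, R=0, W=1
[5] MEM needs rd=2 wr=0: RD_PORT; after: ALU=2 MUL=0 MEM=1 BR=0, R=0, W=1
[6] MUL needs rd=2 wr=1: FU; after: ALU=2 MUL=0 MEM=1 BR=0, R=0, W=1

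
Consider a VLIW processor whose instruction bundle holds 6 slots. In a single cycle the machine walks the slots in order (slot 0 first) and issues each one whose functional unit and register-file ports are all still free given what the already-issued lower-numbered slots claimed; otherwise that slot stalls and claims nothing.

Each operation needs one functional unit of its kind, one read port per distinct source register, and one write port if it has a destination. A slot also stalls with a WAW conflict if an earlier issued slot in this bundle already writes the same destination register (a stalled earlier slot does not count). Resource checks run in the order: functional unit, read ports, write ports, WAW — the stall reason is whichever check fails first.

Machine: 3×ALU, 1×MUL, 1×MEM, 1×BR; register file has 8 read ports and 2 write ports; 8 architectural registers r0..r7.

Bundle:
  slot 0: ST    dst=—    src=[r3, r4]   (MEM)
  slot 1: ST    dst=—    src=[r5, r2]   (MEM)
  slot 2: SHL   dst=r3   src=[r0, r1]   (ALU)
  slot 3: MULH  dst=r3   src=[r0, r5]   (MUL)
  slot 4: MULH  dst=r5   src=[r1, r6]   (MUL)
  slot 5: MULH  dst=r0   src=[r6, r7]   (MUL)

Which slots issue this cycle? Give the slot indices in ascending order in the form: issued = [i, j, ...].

issued = [0, 2, 4]

[0] MEM needs rd=2 wr=0: ok; after: ALU=3 MUL=1 MEM=0 BR=1, R=6, W=2
[1] MEM needs rd=2 wr=0: FU; after: ALU=3 MUL=1 MEM=0 BR=1, R=6, W=2
[2] ALU needs rd=2 wr=1: ok; after: ALU=2 MUL=1 MEM=0 BR=1, R=4, W=1
[3] MUL needs rd=2 wr=1: WAW; after: ALU=2 MUL=1 MEM=0 BR=1, R=4, W=1
[4] MUL needs rd=2 wr=1: ok; after: ALU=2 MUL=0 MEM=0 BR=1, R=2, W=0
[5] MUL needs rd=2 wr=1: FU; after: ALU=2 MUL=0 MEM=0 BR=1, R=2, W=0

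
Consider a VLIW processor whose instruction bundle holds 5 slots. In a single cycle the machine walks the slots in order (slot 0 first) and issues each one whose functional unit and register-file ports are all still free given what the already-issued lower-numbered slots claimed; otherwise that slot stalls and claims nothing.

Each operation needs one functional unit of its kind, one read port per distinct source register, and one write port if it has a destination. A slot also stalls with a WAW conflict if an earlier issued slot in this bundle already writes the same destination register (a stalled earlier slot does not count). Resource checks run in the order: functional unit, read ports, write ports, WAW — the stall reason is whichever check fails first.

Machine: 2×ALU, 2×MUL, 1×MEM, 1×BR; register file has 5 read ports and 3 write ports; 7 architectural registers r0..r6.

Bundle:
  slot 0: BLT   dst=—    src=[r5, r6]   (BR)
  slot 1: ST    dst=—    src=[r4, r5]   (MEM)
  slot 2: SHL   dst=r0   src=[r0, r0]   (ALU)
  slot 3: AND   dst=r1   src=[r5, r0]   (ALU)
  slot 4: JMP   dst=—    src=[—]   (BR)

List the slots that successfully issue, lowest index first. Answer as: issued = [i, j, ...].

issued = [0, 1, 2]

slot 0 (BR): ISSUE — free A2,Mu2,Ld1,B0 rp3 wp3
slot 1 (MEM): ISSUE — free A2,Mu2,Ld0,B0 rp1 wp3
slot 2 (ALU): ISSUE — free A1,Mu2,Ld0,B0 rp0 wp2
slot 3 (ALU): stall RD_PORT — free A1,Mu2,Ld0,B0 rp0 wp2
slot 4 (BR): stall FU — free A1,Mu2,Ld0,B0 rp0 wp2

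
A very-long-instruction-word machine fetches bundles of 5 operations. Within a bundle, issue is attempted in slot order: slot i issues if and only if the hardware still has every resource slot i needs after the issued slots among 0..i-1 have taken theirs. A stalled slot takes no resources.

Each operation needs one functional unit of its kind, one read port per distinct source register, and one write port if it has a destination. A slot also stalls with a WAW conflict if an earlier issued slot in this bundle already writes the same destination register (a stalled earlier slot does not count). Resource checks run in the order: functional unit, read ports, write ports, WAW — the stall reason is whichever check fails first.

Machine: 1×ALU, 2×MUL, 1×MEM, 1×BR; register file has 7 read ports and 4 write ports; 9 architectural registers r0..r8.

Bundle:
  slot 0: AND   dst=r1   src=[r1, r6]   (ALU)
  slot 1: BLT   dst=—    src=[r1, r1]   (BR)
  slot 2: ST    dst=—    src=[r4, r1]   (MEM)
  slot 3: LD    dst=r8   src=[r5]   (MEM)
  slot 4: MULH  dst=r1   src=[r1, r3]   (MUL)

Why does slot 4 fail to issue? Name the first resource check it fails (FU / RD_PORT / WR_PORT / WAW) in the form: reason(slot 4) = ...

slot 0 (ALU): ISSUE — free A0,Mu2,Ld1,B1 rp5 wp3
slot 1 (BR): ISSUE — free A0,Mu2,Ld1,B0 rp4 wp3
slot 2 (MEM): ISSUE — free A0,Mu2,Ld0,B0 rp2 wp3
slot 3 (MEM): stall FU — free A0,Mu2,Ld0,B0 rp2 wp3
slot 4 (MUL): stall WAW — free A0,Mu2,Ld0,B0 rp2 wp3

reason(slot 4) = WAW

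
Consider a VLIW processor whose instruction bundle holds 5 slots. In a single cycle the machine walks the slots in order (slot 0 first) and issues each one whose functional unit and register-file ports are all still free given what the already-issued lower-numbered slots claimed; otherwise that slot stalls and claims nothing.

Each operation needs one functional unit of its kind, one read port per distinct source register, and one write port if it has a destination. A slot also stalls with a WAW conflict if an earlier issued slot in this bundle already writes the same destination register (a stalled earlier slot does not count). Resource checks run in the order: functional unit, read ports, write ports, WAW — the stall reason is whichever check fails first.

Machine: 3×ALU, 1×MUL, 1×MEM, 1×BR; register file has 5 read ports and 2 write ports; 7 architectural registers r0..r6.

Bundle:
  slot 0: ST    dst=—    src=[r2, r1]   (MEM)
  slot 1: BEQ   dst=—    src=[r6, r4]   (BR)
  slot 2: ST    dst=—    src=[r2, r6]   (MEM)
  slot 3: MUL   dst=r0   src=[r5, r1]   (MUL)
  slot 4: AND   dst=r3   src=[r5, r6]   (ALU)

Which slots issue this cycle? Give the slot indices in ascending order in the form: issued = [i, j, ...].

#0 MEM src=r2,r1 dispatched  <A:3 Mu:1 Ld:0 B:1 rd:3 wr:2>
#1 BR src=r6,r4 dispatched  <A:3 Mu:1 Ld:0 B:0 rd:1 wr:2>
#2 MEM src=r2,r6 held:FU  <A:3 Mu:1 Ld:0 B:0 rd:1 wr:2>
#3 MUL src=r5,r1 held:RD_PORT  <A:3 Mu:1 Ld:0 B:0 rd:1 wr:2>
#4 ALU src=r5,r6 held:RD_PORT  <A:3 Mu:1 Ld:0 B:0 rd:1 wr:2>

issued = [0, 1]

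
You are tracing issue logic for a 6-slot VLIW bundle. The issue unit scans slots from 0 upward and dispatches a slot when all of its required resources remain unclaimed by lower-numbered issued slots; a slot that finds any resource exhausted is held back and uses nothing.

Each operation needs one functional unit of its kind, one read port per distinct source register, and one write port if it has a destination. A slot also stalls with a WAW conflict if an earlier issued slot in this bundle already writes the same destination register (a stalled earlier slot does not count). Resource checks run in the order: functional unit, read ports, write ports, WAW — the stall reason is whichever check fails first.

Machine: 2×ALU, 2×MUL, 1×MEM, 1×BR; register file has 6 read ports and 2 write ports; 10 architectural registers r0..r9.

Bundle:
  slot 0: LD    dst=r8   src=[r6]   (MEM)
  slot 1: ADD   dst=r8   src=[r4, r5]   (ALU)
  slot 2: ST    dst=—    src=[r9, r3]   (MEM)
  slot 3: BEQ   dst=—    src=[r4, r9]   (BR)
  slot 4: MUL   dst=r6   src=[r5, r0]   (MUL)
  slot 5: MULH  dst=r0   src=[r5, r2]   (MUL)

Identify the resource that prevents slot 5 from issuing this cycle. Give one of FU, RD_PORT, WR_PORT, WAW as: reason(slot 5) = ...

reason(slot 5) = RD_PORT

#0 MEM src=r6 dispatched  <A:2 Mu:2 Ld:0 B:1 rd:5 wr:1>
#1 ALU src=r4,r5 held:WAW  <A:2 Mu:2 Ld:0 B:1 rd:5 wr:1>
#2 MEM src=r9,r3 held:FU  <A:2 Mu:2 Ld:0 B:1 rd:5 wr:1>
#3 BR src=r4,r9 dispatched  <A:2 Mu:2 Ld:0 B:0 rd:3 wr:1>
#4 MUL src=r5,r0 dispatched  <A:2 Mu:1 Ld:0 B:0 rd:1 wr:0>
#5 MUL src=r5,r2 held:RD_PORT  <A:2 Mu:1 Ld:0 B:0 rd:1 wr:0>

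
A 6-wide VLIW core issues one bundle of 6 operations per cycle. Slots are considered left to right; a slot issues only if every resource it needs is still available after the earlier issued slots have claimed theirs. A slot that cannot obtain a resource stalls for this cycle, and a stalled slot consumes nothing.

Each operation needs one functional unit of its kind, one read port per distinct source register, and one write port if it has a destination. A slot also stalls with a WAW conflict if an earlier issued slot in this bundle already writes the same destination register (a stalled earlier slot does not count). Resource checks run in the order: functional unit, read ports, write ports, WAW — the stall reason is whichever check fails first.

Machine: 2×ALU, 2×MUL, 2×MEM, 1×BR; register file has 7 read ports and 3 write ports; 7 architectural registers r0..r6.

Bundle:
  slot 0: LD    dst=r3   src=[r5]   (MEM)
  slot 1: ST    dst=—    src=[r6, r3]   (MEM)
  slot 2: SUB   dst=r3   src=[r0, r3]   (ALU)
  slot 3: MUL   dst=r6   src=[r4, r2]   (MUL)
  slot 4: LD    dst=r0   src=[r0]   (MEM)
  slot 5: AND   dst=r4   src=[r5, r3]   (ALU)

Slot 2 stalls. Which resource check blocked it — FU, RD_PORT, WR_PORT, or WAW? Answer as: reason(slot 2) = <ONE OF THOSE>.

reason(slot 2) = WAW

  0. MEM→r3 ⇒ go  {2A/2Mu/1Ld/1B | 6r 2w}
  1. MEM ⇒ go  {2A/2Mu/0Ld/1B | 4r 2w}
  2. ALU→r3 ⇒ no(WAW)  {2A/2Mu/0Ld/1B | 4r 2w}
  3. MUL→r6 ⇒ go  {2A/1Mu/0Ld/1B | 2r 1w}
  4. MEM→r0 ⇒ no(FU)  {2A/1Mu/0Ld/1B | 2r 1w}
  5. ALU→r4 ⇒ go  {1A/1Mu/0Ld/1B | 0r 0w}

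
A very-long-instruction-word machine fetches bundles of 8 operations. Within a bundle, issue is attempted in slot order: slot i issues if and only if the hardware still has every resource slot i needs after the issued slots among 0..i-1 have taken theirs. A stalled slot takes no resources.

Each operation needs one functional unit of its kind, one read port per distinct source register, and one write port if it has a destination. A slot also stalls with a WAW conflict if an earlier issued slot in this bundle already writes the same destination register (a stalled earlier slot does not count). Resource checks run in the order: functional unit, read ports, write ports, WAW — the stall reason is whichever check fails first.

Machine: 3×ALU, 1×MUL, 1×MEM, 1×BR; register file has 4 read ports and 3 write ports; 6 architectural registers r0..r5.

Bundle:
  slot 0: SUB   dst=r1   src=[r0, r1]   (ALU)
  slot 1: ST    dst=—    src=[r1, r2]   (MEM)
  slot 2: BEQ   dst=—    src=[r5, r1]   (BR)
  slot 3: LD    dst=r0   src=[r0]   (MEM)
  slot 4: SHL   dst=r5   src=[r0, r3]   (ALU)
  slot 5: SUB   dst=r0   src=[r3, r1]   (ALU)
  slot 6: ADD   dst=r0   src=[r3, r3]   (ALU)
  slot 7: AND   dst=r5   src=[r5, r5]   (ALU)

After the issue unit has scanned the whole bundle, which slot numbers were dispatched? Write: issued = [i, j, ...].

  0. ALU→r1 ⇒ go  {2A/1Mu/1Ld/1B | 2r 2w}
  1. MEM ⇒ go  {2A/1Mu/0Ld/1B | 0r 2w}
  2. BR ⇒ no(RD_PORT)  {2A/1Mu/0Ld/1B | 0r 2w}
  3. MEM→r0 ⇒ no(FU)  {2A/1Mu/0Ld/1B | 0r 2w}
  4. ALU→r5 ⇒ no(RD_PORT)  {2A/1Mu/0Ld/1B | 0r 2w}
  5. ALU→r0 ⇒ no(RD_PORT)  {2A/1Mu/0Ld/1B | 0r 2w}
  6. ALU→r0 ⇒ no(RD_PORT)  {2A/1Mu/0Ld/1B | 0r 2w}
  7. ALU→r5 ⇒ no(RD_PORT)  {2A/1Mu/0Ld/1B | 0r 2w}

issued = [0, 1]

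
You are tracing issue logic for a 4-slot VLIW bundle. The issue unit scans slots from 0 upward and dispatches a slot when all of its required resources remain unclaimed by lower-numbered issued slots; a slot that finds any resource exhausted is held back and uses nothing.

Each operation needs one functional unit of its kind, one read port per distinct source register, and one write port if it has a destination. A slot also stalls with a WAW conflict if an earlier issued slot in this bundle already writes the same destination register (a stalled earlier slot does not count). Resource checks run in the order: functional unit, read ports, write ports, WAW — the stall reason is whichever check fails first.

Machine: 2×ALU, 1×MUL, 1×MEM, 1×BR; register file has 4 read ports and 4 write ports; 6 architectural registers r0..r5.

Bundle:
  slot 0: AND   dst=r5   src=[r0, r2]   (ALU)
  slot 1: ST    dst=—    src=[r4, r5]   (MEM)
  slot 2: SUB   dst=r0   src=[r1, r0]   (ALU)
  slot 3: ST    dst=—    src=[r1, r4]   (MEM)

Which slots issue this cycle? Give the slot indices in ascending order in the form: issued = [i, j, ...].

[0] ALU needs rd=2 wr=1: ok; after: ALU=1 MUL=1 MEM=1 BR=1, R=2, W=3
[1] MEM needs rd=2 wr=0: ok; after: ALU=1 MUL=1 MEM=0 BR=1, R=0, W=3
[2] ALU needs rd=2 wr=1: RD_PORT; after: ALU=1 MUL=1 MEM=0 BR=1, R=0, W=3
[3] MEM needs rd=2 wr=0: FU; after: ALU=1 MUL=1 MEM=0 BR=1, R=0, W=3

issued = [0, 1]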